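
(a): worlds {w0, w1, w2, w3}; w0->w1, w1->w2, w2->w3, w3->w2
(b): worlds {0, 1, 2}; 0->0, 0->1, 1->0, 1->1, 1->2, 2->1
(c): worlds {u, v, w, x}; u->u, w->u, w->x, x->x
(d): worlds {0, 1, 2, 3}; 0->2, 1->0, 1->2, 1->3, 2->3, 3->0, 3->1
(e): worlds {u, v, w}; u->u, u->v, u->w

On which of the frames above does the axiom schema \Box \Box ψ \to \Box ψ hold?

This is the axiom for density; its first-order frame correspondent is \forall x \forall y (Rxy \to \exists z (Rxz \wedge Rzy)).
(a): fails — Rw1w2 but no z with Rw1z and Rzw2.
(b): condition met.
(c): condition met.
(d): fails — R02 but no z with R0z and Rz2.
(e): condition met.

(b), (c), (e)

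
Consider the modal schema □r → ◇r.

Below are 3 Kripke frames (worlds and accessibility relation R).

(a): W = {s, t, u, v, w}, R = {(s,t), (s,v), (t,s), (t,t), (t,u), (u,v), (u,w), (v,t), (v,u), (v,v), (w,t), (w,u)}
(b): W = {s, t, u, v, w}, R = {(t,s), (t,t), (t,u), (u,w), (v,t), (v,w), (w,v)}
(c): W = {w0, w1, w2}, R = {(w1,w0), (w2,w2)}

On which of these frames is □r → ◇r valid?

(a)

Frame correspondent (Sahlqvist): ∀x ∃y Rxy — i.e. seriality.
(a): ✓.
(b): fails — world s has no successor.
(c): fails — world w0 has no successor.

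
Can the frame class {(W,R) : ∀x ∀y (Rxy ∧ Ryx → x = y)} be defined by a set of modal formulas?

Modal frame validity is preserved under surjective bounded morphisms.
The 8-cycle (worlds w0,w1,w2,w3,w4,w5,w6,w7 with w0→w1→w2→w3→w4→w5→w6→w7→w0) is antisymmetric. Sending even-indexed worlds to • and odd-indexed worlds to ∘ is a surjective bounded morphism onto the two-world frame with •↔∘, which is not antisymmetric.
Hence antisymmetry is not modally definable.

Not definable by any modal formula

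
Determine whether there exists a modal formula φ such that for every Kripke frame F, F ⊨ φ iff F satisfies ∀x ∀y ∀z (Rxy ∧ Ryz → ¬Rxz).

Not modally definable

Modal frame validity is preserved under surjective bounded morphisms.
The 3-cycle (worlds 0,1,2 with 0→1→2→0) is intransitive. Mapping every world to a single reflexive point • is a surjective bounded morphism; the reflexive point is not intransitive (R••∧R•• but R••).
So the class is not modally definable.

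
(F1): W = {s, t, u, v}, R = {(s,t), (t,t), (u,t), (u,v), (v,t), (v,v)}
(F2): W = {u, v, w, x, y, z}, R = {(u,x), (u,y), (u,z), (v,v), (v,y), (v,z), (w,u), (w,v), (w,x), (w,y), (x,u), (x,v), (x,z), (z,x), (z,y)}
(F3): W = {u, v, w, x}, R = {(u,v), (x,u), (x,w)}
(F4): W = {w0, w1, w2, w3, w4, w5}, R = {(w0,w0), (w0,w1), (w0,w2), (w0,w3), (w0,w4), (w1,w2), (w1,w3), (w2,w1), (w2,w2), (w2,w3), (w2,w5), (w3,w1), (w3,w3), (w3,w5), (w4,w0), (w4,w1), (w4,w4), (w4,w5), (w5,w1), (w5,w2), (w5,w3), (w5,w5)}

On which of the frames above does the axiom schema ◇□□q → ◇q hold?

(F1), (F4)

The schema corresponds to a generalized confluence (Geach) condition: ∀x ∀y (xRy → ∃w (yR²w ∧ xRw)).
(F1): holds.
(F2): fails — uRy but no t with yR²t and uRt.
(F3): fails — uRv but no t with vR²t and uRt.
(F4): holds.
Valid on: (F1), (F4).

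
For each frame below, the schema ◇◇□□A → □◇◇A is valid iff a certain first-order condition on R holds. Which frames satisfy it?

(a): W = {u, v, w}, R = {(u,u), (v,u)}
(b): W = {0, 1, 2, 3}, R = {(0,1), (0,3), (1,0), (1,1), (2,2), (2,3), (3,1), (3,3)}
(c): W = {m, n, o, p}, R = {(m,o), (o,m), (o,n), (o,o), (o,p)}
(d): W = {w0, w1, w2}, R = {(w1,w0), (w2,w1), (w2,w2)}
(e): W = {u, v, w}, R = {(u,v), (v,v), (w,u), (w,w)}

(a), (b), (e)

This is the axiom for a generalized confluence (Geach) condition; its first-order frame correspondent is ∀x ∀y ∀z ((xR²y ∧ xRz) → ∃w (yR²w ∧ zR²w)).
(a): satisfies the condition.
(b): satisfies the condition.
(c): fails — mR²n, mRo but no w with nR²w and oR²w.
(d): fails — w2R²w0, w2Rw1 but no w with w0R²w and w1R²w.
(e): satisfies the condition.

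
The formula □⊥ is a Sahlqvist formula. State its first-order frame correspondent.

emptiness of R

□⊥ is valid iff no world has any successor (otherwise □⊥ fails at any world with one).
The converse is a direct semantic check.
So the correspondent is emptiness of R.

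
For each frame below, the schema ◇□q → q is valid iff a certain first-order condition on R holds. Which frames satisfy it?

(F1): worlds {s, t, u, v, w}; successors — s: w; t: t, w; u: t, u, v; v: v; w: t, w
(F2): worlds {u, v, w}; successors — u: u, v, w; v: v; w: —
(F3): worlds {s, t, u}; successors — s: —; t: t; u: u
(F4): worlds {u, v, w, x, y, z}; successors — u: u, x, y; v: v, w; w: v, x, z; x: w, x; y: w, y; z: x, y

(F3)

The schema corresponds to symmetry: ∀x ∀y (Rxy → Ryx).
(F1): fails — Ruv but not Rvu.
(F2): fails — Ruv but not Rvu.
(F3): satisfies the condition.
(F4): fails — Rzx but not Rxz.
Valid on: (F3).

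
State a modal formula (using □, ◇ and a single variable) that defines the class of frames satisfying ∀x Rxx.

The condition is reflexivity. The T schema □ψ → ψ defines it.
Suppose □ψ→ψ is valid. At any x set V(ψ)={w : Rxw}. Then □ψ holds at x, so ψ holds at x, i.e. Rxx.

□ψ → ψ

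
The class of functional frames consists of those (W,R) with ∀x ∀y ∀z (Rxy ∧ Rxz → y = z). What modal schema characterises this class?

◇q → □q

The condition is partial functionality. The CD schema ◇q → □q defines it.
Suppose ◇q→□q is valid. Take Rxy, Rxz and set V(q)={y}. Then ◇q at x, so □q at x, so q at z, i.e. z=y.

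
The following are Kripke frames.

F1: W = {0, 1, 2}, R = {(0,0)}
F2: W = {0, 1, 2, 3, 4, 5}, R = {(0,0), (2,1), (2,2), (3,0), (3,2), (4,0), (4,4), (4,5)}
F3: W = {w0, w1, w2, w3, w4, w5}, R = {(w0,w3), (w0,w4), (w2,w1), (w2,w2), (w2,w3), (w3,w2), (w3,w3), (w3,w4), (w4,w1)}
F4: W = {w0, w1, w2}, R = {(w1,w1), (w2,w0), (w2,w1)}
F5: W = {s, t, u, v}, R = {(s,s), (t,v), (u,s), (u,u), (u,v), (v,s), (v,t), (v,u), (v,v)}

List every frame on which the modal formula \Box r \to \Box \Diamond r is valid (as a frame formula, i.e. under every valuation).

F1, F5

The schema corresponds to a generalized confluence (Geach) condition: \forall x \forall z (xRz \to \exists w (xRw \wedge zRw)).
F1: holds.
F2: fails — 2R1 but no w with 2Rw and 1Rw.
F3: fails — w0Rw4 but no w with w0Rw and w4Rw.
F4: fails — w2Rw0 but no w with w2Rw and w0Rw.
F5: holds.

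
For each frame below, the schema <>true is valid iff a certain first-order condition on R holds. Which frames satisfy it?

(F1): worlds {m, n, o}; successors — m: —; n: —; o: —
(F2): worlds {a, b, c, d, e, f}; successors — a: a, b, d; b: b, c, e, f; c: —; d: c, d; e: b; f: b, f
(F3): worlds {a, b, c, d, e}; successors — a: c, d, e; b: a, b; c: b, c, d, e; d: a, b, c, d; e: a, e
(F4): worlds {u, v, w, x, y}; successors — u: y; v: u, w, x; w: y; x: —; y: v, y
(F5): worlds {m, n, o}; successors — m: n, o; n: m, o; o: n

The schema corresponds to seriality: forall x exists y Rxy.
(F1): fails — world m has no successor.
(F2): fails — world c has no successor.
(F3): holds.
(F4): fails — world x has no successor.
(F5): holds.
Valid on: (F3), (F5).

(F3), (F5)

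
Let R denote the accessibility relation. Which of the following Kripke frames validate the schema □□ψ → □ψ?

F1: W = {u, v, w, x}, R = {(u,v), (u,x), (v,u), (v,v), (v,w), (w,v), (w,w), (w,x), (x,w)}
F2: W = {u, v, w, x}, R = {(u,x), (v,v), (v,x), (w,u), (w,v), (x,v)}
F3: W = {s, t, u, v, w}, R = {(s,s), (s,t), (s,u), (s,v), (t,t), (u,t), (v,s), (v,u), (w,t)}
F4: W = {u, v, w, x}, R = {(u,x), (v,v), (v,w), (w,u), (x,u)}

The schema corresponds to density: ∀x ∀y (Rxy → ∃z (Rxz ∧ Rzy)).
F1: fails — Rux but no z with Ruz and Rzx.
F2: fails — Rwu but no z with Rwz and Rzu.
F3: satisfies the condition.
F4: fails — Rwu but no z with Rwz and Rzu.

F3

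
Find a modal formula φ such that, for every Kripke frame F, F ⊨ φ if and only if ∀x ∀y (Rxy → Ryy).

□(□ψ → ψ)

The condition is shift-reflexivity. The T□ schema □(□ψ → ψ) defines it.
Suppose □(□ψ→ψ) is valid. Take Rxy and set V(ψ)={w : Ryw}. Then at y, □ψ holds; since □(□ψ→ψ) at x, □ψ→ψ at y, so ψ at y, i.e. Ryy.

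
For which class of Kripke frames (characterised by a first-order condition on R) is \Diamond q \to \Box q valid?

Partial functionality

This is the CD axiom.
It corresponds to partial functionality: \forall x \forall y \forall z (Rxy \wedge Rxz \to y = z).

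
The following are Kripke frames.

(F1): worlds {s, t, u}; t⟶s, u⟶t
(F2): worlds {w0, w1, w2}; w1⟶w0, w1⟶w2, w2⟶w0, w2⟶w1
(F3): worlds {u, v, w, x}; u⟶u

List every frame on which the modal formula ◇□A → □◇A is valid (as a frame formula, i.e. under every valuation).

(F3)

This is the axiom for convergence; its first-order frame correspondent is ∀x ∀y ∀z (Rxy ∧ Rxz → ∃w (Ryw ∧ Rzw)).
(F1): fails — Rts and Rts but s and s have no common successor.
(F2): fails — Rw1w2 and Rw1w0 but w2 and w0 have no common successor.
(F3): condition met.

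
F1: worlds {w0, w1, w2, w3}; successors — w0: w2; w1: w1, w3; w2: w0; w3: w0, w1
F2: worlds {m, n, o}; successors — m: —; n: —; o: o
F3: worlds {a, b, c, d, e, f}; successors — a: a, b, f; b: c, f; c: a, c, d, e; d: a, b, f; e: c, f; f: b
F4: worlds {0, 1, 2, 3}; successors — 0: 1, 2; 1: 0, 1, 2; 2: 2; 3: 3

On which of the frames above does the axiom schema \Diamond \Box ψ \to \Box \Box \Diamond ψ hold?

This is the axiom for a generalized confluence (Geach) condition; its first-order frame correspondent is \forall x \forall y \forall z ((xRy \wedge x R^2 z) \to \exists w (yRw \wedge zRw)).
F1: fails — w0Rw2, w0R²w0 but no w with w2Rw and w0Rw.
F2: holds.
F3: fails — aRb, aR²f but no w with bRw and fRw.
F4: holds.
Valid on: F2, F4.

F2, F4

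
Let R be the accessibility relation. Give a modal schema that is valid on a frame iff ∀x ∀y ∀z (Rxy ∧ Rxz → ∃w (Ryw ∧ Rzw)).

The condition is convergence. The .2 schema ◇□q → □◇q defines it.
Suppose ◇□q→□◇q is valid. Take Rxy, Rxz and set V(q)={w : Ryw}. Then □q at y so ◇□q at x, so □◇q at x, so ◇q at z, giving w with Rzw and Ryw.

◇□q → □◇q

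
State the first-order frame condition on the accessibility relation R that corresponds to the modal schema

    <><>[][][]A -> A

This is a Sahlqvist (Geach-type) schema ◇^2□^3A → □^0◇^0A.
First-order correspondent: forall x forall y (x R^2 y -> exists w (y R^3 w & x = w)).

forall x forall y (x R^2 y -> exists w (y R^3 w & x = w))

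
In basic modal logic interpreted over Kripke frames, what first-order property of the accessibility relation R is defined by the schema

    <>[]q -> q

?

This schema is equivalent to the B axiom q → □◇q.
It corresponds to symmetry: forall x forall y (Rxy -> Ryx).

symmetry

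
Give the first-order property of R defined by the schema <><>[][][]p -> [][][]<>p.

forall x forall y forall z ((x R^2 y & x R^3 z) -> exists w (y R^3 w & zRw))

This is a Sahlqvist (Geach-type) schema ◇^2□^3p → □^3◇^1p.
Minimal-valuation argument: fix x; take any y with xR^2y and any z with xR^3z. Set V(p) to the set of worlds R-reachable from y in exactly 3 steps. Then □^3p holds at y, so the antecedent holds at x; validity forces ◇^1p at z, giving a w with zR^1w and yR^3w.
First-order correspondent: forall x forall y forall z ((x R^2 y & x R^3 z) -> exists w (y R^3 w & zRw)).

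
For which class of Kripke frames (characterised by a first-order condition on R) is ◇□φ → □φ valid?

the Euclidean property

This is frame-equivalent to ◇φ → □◇φ (substitute ¬φ for φ and contrapose).
Suppose ◇φ→□◇φ is valid. Take Rxy, Rxz and set V(φ)={y}. Then ◇φ at x, so □◇φ at x, so ◇φ at z, so some w with Rzw has φ; w=y, i.e. Rzy. By symmetry of the argument, Ryz.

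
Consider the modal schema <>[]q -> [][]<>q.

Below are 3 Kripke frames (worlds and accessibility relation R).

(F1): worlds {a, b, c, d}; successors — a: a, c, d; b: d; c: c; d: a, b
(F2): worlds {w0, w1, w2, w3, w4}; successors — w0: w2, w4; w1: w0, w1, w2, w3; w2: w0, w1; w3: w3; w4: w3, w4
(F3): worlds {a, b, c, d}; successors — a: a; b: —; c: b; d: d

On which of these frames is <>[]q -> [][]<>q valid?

(F3)

Frame correspondent (Sahlqvist): forall x forall y forall z ((xRy & x R^2 z) -> exists w (yRw & zRw)) — i.e. a generalized confluence (Geach) condition.
(F1): fails — aRc, aR²b but no w with cRw and bRw.
(F2): fails — w0Rw2, w0R²w0 but no w with w2Rw and w0Rw.
(F3): satisfies the condition.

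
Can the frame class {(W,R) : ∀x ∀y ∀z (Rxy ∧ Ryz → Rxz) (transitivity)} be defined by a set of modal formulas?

Yes — defined by □p → □□p

The condition is transitivity. A defining modal formula is □p → □□p.
Suppose □p→□□p is valid. Take Rxy, Ryz and set V(p)={w : Rxw}. Then □p at x, so □□p at x, so □p at y, so p at z, i.e. Rxz.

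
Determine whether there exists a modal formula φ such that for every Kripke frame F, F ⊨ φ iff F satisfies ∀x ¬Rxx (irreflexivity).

Modal frame validity is preserved under surjective bounded morphisms.
The 4-cycle (worlds 0,1,2,3 with 0→1→2→3→0) is irreflexive, and the map sending every world to a single reflexive point • is a surjective bounded morphism (forth: every edge maps to (•,•); back: every world has a successor). So any modal formula valid on the 4-cycle is also valid on the reflexive point, which is not irreflexive.
So the class is not modally definable.

Not modally definable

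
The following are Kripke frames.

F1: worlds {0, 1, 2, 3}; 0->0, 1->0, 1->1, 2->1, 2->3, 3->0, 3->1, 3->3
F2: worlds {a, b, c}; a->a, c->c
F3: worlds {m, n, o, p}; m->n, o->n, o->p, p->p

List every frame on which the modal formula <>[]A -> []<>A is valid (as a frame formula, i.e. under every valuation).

Frame correspondent (Sahlqvist): forall x forall y forall z (Rxy & Rxz -> exists w (Ryw & Rzw)) — i.e. convergence.
F1: condition met.
F2: condition met.
F3: fails — Rmn and Rmn but n and n have no common successor.
Valid on: F1, F2.

F1, F2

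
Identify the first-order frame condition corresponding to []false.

emptiness of R: forall x forall y ~Rxy

□⊥ is valid iff no world has any successor (otherwise □⊥ fails at any world with one).
Conversely, any frame satisfying forall x forall y ~Rxy validates the schema.
Frame condition: forall x forall y ~Rxy.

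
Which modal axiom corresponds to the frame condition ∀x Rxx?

□s → s

The condition is reflexivity. The T schema □s → s defines it.
Suppose □s→s is valid. At any x set V(s)={w : Rxw}. Then □s holds at x, so s holds at x, i.e. Rxx.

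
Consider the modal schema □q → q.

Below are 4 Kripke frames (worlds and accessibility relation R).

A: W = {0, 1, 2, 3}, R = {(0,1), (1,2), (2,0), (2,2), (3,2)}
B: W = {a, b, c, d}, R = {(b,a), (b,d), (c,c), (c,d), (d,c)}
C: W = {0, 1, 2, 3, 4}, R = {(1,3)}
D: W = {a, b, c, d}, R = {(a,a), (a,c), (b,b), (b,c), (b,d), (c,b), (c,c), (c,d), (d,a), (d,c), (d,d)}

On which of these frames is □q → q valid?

Frame correspondent (Sahlqvist): ∀x Rxx — i.e. reflexivity.
A: fails — world 0 does not see itself.
B: fails — world a does not see itself.
C: fails — world 0 does not see itself.
D: satisfies the condition.
Valid on: D.

D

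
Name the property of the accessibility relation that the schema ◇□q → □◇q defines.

Convergence

Suppose ◇□q→□◇q is valid. Take Rxy, Rxz and set V(q)={w : Ryw}. Then □q at y so ◇□q at x, so □◇q at x, so ◇q at z, giving w with Rzw and Ryw.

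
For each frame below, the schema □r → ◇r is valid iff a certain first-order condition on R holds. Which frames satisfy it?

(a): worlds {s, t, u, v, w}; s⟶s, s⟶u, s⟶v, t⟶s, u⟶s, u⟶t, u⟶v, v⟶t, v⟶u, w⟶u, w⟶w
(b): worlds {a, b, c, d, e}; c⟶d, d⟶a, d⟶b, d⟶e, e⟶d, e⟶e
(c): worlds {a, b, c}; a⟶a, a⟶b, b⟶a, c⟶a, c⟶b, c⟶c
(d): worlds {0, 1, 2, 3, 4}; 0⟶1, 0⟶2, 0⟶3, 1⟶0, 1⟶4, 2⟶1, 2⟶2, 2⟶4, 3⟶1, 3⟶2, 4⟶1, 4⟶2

(a), (c), (d)

Frame correspondent (Sahlqvist): ∀x ∃y Rxy — i.e. seriality.
(a): condition met.
(b): fails — world a has no successor.
(c): condition met.
(d): condition met.
Valid on: (a), (c), (d).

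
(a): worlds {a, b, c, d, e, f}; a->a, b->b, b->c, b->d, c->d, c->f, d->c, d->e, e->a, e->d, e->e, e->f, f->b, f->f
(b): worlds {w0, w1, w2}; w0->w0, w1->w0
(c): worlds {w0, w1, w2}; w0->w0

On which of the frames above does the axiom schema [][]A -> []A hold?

(b), (c)

This is the axiom for density; its first-order frame correspondent is forall x forall y (Rxy -> exists z (Rxz & Rzy)).
(a): fails — Rcd but no z with Rcz and Rzd.
(b): satisfies the condition.
(c): satisfies the condition.
Valid on: (b), (c).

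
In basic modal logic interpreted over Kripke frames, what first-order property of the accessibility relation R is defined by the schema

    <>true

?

This is a form of the D axiom.
It corresponds to seriality: forall x exists y Rxy.

seriality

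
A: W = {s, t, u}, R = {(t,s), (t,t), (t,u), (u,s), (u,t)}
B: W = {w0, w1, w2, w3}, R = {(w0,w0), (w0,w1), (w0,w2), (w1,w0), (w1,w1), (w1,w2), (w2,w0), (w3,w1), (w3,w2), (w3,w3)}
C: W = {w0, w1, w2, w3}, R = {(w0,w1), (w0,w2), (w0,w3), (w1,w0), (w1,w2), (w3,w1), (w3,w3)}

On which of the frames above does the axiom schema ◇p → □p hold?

none

The schema corresponds to partial functionality: ∀x ∀y ∀z (Rxy ∧ Rxz → y = z).
A: fails — t sees both s and t.
B: fails — w0 sees both w0 and w1.
C: fails — w0 sees both w1 and w2.
Valid on no frame.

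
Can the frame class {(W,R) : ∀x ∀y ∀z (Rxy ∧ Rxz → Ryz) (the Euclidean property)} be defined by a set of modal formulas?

Yes, by ◇r → □◇r

Yes: it is the Euclidean property, defined by the 5 schema ◇r → □◇r.
Suppose ◇r→□◇r is valid. Take Rxy, Rxz and set V(r)={y}. Then ◇r at x, so □◇r at x, so ◇r at z, so some w with Rzw has r; w=y, i.e. Rzy. By symmetry of the argument, Ryz.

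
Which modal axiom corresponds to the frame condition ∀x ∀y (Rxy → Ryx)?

p → □◇p

This is symmetry; the standard corresponding axiom is B: p → □◇p.
Suppose p→□◇p is valid. Take Rxy and set V(p)={x}. Then p at x, so □◇p at x, so ◇p at y, so some z with Ryz has p; z=x, i.e. Ryx.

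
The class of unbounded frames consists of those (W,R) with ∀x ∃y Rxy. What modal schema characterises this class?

A defining formula is □p → ◇p (the D axiom).

□p → ◇p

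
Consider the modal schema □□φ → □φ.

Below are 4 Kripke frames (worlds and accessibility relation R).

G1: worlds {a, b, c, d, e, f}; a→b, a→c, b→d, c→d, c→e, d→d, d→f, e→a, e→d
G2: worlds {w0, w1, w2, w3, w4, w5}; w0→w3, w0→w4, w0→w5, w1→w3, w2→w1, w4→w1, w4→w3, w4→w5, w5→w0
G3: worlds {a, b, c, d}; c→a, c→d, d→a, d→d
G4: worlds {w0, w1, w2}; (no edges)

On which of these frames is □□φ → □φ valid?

The schema corresponds to density: ∀x ∀y (Rxy → ∃z (Rxz ∧ Rzy)).
G1: fails — Rea but no z with Rez and Rza.
G2: fails — Rw0w4 but no z with Rw0z and Rzw4.
G3: holds.
G4: holds.
Valid on: G3, G4.

G3, G4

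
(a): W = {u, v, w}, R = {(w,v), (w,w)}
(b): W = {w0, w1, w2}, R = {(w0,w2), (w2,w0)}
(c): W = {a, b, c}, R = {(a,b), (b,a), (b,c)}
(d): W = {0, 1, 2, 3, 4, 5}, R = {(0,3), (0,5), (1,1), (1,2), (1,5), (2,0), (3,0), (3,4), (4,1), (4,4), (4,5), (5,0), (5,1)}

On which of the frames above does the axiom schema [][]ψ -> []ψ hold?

(a)

This is the axiom for density; its first-order frame correspondent is forall x forall y (Rxy -> exists z (Rxz & Rzy)).
(a): ✓.
(b): fails — Rw0w2 but no z with Rw0z and Rzw2.
(c): fails — Rab but no z with Raz and Rzb.
(d): fails — R20 but no z with R2z and Rz0.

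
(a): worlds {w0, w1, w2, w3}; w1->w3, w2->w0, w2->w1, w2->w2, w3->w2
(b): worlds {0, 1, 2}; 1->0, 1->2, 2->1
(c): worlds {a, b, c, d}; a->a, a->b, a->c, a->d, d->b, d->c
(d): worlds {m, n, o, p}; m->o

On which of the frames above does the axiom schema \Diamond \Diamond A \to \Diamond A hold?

(c), (d)

Frame correspondent (Sahlqvist): \forall x \forall y \forall z (Rxy \wedge Ryz \to Rxz) — i.e. transitivity.
(a): fails — Rw3w2 and Rw2w1 but not Rw3w1.
(b): fails — R12 and R21 but not R11.
(c): holds.
(d): holds.
Valid on: (c), (d).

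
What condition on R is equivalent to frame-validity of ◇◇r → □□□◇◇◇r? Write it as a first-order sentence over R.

∀x ∀y ∀z ((xR²y ∧ xR³z) → ∃w (y = w ∧ zR³w))

This is a Sahlqvist (Geach-type) schema ◇^2□^0r → □^3◇^3r.
Minimal-valuation argument: fix x; take any y with xR^2y and any z with xR^3z. Set V(r) to the set of worlds R-reachable from y in exactly 0 steps. Then □^0r holds at y, so the antecedent holds at x; validity forces ◇^3r at z, giving a w with zR^3w and yR^0w.
First-order correspondent: ∀x ∀y ∀z ((xR²y ∧ xR³z) → ∃w (y = w ∧ zR³w)).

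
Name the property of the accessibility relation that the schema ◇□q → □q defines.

The Euclidean property

This is a form of the 5 axiom.
Its frame correspondent is the Euclidean property — ∀x ∀y ∀z (Rxy ∧ Rxz → Ryz).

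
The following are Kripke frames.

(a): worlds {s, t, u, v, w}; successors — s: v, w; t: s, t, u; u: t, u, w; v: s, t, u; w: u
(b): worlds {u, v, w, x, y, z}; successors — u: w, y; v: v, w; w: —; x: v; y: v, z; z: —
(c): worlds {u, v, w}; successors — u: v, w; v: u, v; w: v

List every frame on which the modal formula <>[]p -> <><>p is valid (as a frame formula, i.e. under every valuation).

This is the axiom for a generalized confluence (Geach) condition; its first-order frame correspondent is forall x forall y (xRy -> exists w (yRw & x R^2 w)).
(a): satisfies the condition.
(b): fails — uRw but no t with wRt and uR²t.
(c): satisfies the condition.

(a), (c)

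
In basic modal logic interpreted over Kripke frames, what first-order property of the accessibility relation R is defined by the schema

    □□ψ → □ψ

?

Density

Suppose □□ψ→□ψ is valid. Take Rxy and set V(ψ)={w : xR²w}. Then □□ψ at x, so □ψ at x, so ψ at y, i.e. ∃z(Rxz∧Rzy).
Conversely, any frame satisfying ∀x ∀y (Rxy → ∃z (Rxz ∧ Rzy)) validates the schema.
Frame condition: ∀x ∀y (Rxy → ∃z (Rxz ∧ Rzy)).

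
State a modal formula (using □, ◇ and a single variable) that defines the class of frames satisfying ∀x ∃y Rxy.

The condition is seriality. The D schema □q → ◇q defines it.
Suppose □q→◇q is valid. At any x set V(q)=W. Then □q at x, so ◇q at x, so x has a successor.

□q → ◇q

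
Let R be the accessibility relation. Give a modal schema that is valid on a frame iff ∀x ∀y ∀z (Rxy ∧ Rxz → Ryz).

◇p → □◇p

A defining formula is ◇p → □◇p (the 5 axiom).
Suppose ◇p→□◇p is valid. Take Rxy, Rxz and set V(p)={y}. Then ◇p at x, so □◇p at x, so ◇p at z, so some w with Rzw has p; w=y, i.e. Rzy. By symmetry of the argument, Ryz.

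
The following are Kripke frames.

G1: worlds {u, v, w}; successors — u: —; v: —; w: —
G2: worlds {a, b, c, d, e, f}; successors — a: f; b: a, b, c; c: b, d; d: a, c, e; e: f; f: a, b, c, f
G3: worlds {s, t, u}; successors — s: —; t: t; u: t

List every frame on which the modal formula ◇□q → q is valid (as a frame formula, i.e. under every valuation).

G1

The schema corresponds to a generalized confluence (Geach) condition: ∀x ∀y (xRy → ∃w (yRw ∧ x = w)).
G1: satisfies the condition.
G2: fails — bRa but no w with aRw and b=w.
G3: fails — uRt but no w with tRw and u=w.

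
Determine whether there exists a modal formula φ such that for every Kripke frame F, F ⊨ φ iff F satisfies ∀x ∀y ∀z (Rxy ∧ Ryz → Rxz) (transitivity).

This is a Sahlqvist condition; the 4 axiom □q → □□q defines it.

Yes — defined by □q → □□q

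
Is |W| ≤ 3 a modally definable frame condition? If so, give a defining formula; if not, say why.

If a class were modally definable it would be closed under disjoint unions (Goldblatt–Thomason).
Any modal formula valid on each of 4 disjoint one-world frames is valid on their disjoint union (validity is preserved under disjoint unions). Each one-world frame has |W|=1≤3, but the union has |W|=4.
So the class is not modally definable.

No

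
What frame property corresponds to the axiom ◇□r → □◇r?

Suppose ◇□r→□◇r is valid. Take Rxy, Rxz and set V(r)={w : Ryw}. Then □r at y so ◇□r at x, so □◇r at x, so ◇r at z, giving w with Rzw and Ryw.
Conversely, on a frame with convergence the schema holds at every world under every valuation.
Frame condition: ∀x ∀y ∀z (Rxy ∧ Rxz → ∃w (Ryw ∧ Rzw)).

Convergence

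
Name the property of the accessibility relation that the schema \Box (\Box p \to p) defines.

Shift-reflexivity

Suppose □(□p→p) is valid. Take Rxy and set V(p)={w : Ryw}. Then at y, □p holds; since □(□p→p) at x, □p→p at y, so p at y, i.e. Ryy.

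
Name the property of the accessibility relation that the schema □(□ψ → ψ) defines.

Suppose □(□ψ→ψ) is valid. Take Rxy and set V(ψ)={w : Ryw}. Then at y, □ψ holds; since □(□ψ→ψ) at x, □ψ→ψ at y, so ψ at y, i.e. Ryy.

shift-reflexivity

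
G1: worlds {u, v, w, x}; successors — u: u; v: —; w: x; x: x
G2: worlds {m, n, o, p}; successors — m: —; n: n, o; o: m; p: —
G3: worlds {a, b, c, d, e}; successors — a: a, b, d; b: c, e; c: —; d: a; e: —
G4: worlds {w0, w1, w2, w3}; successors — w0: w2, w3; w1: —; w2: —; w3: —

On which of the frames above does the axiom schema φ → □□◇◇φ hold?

G4

The schema corresponds to a generalized confluence (Geach) condition: ∀x ∀z (xR²z → ∃w (x = w ∧ zR²w)).
G1: fails — wR²x but no t with w=t and xR²t.
G2: fails — nR²m but no w with n=w and mR²w.
G3: fails — aR²b but no w with a=w and bR²w.
G4: satisfies the condition.
Valid on: G4.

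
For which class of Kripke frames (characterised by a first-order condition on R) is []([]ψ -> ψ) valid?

shift-reflexivity: forall x forall y (Rxy -> Ryy)

This is the T□ axiom.
Its frame correspondent is shift-reflexivity — forall x forall y (Rxy -> Ryy).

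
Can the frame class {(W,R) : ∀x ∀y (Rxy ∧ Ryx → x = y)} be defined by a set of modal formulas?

No — not modally definable

If a class were modally definable it would be closed under surjective bounded morphisms (Goldblatt–Thomason).
The 4-cycle (worlds s,t,u,v with s→t→u→v→s) is antisymmetric. Sending even-indexed worlds to • and odd-indexed worlds to ∘ is a surjective bounded morphism onto the two-world frame with •↔∘, which is not antisymmetric.
So the class is not modally definable.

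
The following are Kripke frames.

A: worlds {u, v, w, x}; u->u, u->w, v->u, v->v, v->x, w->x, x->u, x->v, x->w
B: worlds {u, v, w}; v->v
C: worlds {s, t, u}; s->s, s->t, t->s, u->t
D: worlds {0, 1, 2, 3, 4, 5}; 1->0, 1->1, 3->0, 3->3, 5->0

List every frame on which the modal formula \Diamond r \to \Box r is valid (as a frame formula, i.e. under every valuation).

B

This is the axiom for partial functionality; its first-order frame correspondent is \forall x \forall y \forall z (Rxy \wedge Rxz \to y = z).
A: fails — u sees both u and w.
B: holds.
C: fails — s sees both s and t.
D: fails — 1 sees both 0 and 1.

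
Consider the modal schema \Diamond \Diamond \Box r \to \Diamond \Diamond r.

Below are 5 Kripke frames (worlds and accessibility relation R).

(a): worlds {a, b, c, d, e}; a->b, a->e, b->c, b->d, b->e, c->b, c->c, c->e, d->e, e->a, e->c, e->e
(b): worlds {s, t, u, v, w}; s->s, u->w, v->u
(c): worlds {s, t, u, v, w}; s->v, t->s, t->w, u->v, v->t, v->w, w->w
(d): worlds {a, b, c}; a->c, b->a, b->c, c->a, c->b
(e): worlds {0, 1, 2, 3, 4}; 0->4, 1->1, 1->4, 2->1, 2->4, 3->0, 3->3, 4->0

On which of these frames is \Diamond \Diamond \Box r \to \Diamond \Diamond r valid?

(a)

Frame correspondent (Sahlqvist): \forall x \forall y (x R^2 y \to \exists w (yRw \wedge x R^2 w)) — i.e. a generalized confluence (Geach) condition.
(a): condition met.
(b): fails — vR²w but no w* with wRw* and vR²w*.
(c): fails — vR²s but no w* with sRw* and vR²w*.
(d): fails — aR²a but no w with aRw and aR²w.
(e): fails — 0R²0 but no w with 0Rw and 0R²w.
Valid on: (a).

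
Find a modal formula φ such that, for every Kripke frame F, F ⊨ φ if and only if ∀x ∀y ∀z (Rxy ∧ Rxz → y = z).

A defining formula is ◇ψ → □ψ (the CD axiom).
Suppose ◇ψ→□ψ is valid. Take Rxy, Rxz and set V(ψ)={y}. Then ◇ψ at x, so □ψ at x, so ψ at z, i.e. z=y.

◇ψ → □ψ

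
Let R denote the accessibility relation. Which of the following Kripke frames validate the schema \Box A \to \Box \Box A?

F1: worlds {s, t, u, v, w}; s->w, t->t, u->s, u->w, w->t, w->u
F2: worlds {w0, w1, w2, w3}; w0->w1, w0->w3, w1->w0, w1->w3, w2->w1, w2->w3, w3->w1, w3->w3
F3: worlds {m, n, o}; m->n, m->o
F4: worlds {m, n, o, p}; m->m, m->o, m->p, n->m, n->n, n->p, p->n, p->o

F3

This is the axiom for transitivity; its first-order frame correspondent is \forall x \forall y \forall z (Rxy \wedge Ryz \to Rxz).
F1: fails — Ruw and Rwt but not Rut.
F2: fails — Rw1w0 and Rw0w1 but not Rw1w1.
F3: holds.
F4: fails — Rpn and Rnm but not Rpm.
Valid on: F3.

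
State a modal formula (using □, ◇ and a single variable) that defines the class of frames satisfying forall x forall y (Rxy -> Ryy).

A defining formula is □(□p → p) (the T□ axiom).

□(□p → p)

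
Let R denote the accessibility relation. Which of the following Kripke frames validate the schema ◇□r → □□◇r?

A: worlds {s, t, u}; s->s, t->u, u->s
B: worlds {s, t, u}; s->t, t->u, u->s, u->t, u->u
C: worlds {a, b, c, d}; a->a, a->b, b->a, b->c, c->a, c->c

The schema corresponds to a generalized confluence (Geach) condition: ∀x ∀y ∀z ((xRy ∧ xR²z) → ∃w (yRw ∧ zRw)).
A: condition met.
B: fails — uRs, uR²t but no w with sRw and tRw.
C: condition met.
Valid on: A, C.

A, C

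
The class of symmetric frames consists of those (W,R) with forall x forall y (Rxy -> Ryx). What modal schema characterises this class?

r → □◇r

A defining formula is r → □◇r (the B axiom).
Suppose r→□◇r is valid. Take Rxy and set V(r)={x}. Then r at x, so □◇r at x, so ◇r at y, so some z with Ryz has r; z=x, i.e. Ryx.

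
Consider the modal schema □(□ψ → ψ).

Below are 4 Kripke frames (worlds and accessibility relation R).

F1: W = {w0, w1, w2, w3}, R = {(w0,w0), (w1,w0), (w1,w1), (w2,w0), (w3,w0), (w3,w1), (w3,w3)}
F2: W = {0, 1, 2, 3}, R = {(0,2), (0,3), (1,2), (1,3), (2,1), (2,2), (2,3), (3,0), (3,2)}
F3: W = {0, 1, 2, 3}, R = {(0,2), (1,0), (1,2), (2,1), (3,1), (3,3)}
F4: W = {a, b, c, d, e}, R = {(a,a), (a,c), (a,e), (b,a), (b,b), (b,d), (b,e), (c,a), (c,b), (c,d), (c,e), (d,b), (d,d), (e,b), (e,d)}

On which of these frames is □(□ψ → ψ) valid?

The schema corresponds to shift-reflexivity: ∀x ∀y (Rxy → Ryy).
F1: ✓.
F2: fails — R23 but not R33.
F3: fails — R10 but not R00.
F4: fails — Rae but not Ree.

F1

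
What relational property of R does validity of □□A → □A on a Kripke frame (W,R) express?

Density

This is the C4 axiom.
Its frame correspondent is density — ∀x ∀y (Rxy → ∃z (Rxz ∧ Rzy)).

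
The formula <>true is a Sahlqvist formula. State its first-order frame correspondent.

seriality

This is a form of the D axiom.
It corresponds to seriality: forall x exists y Rxy.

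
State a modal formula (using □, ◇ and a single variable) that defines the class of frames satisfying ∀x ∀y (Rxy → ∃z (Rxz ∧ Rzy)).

This is density; the standard corresponding axiom is C4: □□r → □r.

□□r → □r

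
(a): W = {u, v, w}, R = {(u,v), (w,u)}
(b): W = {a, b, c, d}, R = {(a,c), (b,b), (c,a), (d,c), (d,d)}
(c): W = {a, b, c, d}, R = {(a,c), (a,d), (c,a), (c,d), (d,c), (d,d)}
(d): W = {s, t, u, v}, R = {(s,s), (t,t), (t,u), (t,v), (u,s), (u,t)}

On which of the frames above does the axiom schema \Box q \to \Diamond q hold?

(b)

Frame correspondent (Sahlqvist): \forall x \exists y Rxy — i.e. seriality.
(a): fails — world v has no successor.
(b): satisfies the condition.
(c): fails — world b has no successor.
(d): fails — world v has no successor.
Valid on: (b).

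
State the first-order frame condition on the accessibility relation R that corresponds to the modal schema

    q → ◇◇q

This is a Sahlqvist (Geach-type) schema ◇^0□^0q → □^0◇^2q.
First-order correspondent: ∀x ∃w (x = w ∧ xR²w).

∀x ∃w (x = w ∧ xR²w)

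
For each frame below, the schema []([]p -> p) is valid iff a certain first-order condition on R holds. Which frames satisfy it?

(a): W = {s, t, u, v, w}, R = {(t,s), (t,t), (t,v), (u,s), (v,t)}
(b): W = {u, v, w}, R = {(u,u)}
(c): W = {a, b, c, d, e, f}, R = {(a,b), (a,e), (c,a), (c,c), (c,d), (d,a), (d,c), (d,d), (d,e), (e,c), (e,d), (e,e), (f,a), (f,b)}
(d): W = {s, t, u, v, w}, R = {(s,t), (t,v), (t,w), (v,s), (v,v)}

The schema corresponds to shift-reflexivity: forall x forall y (Rxy -> Ryy).
(a): fails — Rtv but not Rvv.
(b): holds.
(c): fails — Rab but not Rbb.
(d): fails — Rvs but not Rss.
Valid on: (b).

(b)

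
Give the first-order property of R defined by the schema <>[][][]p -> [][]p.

This is a Sahlqvist (Geach-type) schema ◇^1□^3p → □^2◇^0p.
Minimal-valuation argument: fix x; take any y with xR^1y and any z with xR^2z. Set V(p) to the set of worlds R-reachable from y in exactly 3 steps. Then □^3p holds at y, so the antecedent holds at x; validity forces ◇^0p at z, giving a w with zR^0w and yR^3w.
First-order correspondent: forall x forall y forall z ((xRy & x R^2 z) -> exists w (y R^3 w & z = w)).

forall x forall y forall z ((xRy & x R^2 z) -> exists w (y R^3 w & z = w))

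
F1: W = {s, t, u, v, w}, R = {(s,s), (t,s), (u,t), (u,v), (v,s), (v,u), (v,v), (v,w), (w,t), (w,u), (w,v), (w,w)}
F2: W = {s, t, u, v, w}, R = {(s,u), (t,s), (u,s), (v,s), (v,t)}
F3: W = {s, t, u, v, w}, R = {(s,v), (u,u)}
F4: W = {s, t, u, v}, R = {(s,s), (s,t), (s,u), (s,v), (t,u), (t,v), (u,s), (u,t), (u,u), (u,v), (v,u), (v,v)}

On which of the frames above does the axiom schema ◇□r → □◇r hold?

F4

Frame correspondent (Sahlqvist): ∀x ∀y ∀z (Rxy ∧ Rxz → ∃w (Ryw ∧ Rzw)) — i.e. convergence.
F1: fails — Rvw and Rvs but w and s have no common successor.
F2: fails — Rvt and Rvs but t and s have no common successor.
F3: fails — Rsv and Rsv but v and v have no common successor.
F4: condition met.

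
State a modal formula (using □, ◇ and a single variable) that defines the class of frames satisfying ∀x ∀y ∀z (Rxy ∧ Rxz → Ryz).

◇r → □◇r

The condition is the Euclidean property. The 5 schema ◇r → □◇r defines it.
Suppose ◇r→□◇r is valid. Take Rxy, Rxz and set V(r)={y}. Then ◇r at x, so □◇r at x, so ◇r at z, so some w with Rzw has r; w=y, i.e. Rzy. By symmetry of the argument, Ryz.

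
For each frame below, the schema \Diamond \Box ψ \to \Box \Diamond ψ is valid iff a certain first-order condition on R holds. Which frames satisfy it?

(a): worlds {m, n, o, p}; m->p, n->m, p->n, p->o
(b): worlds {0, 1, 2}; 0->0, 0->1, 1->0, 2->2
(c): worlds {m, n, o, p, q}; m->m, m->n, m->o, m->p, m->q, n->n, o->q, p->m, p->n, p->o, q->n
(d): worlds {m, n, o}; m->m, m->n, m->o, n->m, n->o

The schema corresponds to convergence: \forall x \forall y \forall z (Rxy \wedge Rxz \to \exists w (Ryw \wedge Rzw)).
(a): fails — Rpn and Rpo but n and o have no common successor.
(b): satisfies the condition.
(c): fails — Rmo and Rmq but o and q have no common successor.
(d): fails — Rmo and Rmo but o and o have no common successor.
Valid on: (b).

(b)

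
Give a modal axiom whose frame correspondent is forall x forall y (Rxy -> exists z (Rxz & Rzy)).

□□p → □p

A defining formula is □□p → □p (the C4 axiom).
Suppose □□p→□p is valid. Take Rxy and set V(p)={w : xR²w}. Then □□p at x, so □p at x, so p at y, i.e. ∃z(Rxz∧Rzy).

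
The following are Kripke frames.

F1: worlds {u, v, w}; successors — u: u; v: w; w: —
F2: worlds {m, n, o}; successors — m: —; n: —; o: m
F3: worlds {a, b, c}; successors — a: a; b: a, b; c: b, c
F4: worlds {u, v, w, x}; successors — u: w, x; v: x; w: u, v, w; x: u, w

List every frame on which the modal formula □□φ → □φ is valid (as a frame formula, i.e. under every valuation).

The schema corresponds to density: ∀x ∀y (Rxy → ∃z (Rxz ∧ Rzy)).
F1: fails — Rvw but no z with Rvz and Rzw.
F2: fails — Rom but no z with Roz and Rzm.
F3: condition met.
F4: fails — Rvx but no z with Rvz and Rzx.
Valid on: F3.

F3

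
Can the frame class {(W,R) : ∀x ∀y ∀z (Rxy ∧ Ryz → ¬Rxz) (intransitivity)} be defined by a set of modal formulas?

If a class were modally definable it would be closed under surjective bounded morphisms (Goldblatt–Thomason).
The 3-cycle (worlds s,t,u with s→t→u→s) is intransitive. Mapping every world to a single reflexive point • is a surjective bounded morphism; the reflexive point is not intransitive (R••∧R•• but R••).
Hence intransitivity is not modally definable.

Not modally definable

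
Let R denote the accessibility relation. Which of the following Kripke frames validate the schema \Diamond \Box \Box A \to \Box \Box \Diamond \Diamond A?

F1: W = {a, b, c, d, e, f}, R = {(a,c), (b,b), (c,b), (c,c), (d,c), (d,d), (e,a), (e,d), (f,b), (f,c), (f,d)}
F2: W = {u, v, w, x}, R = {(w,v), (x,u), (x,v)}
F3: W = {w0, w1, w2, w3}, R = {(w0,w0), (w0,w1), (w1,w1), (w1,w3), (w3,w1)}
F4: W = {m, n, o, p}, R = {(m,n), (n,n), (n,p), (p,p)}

F1, F2, F3, F4

The schema corresponds to a generalized confluence (Geach) condition: \forall x \forall y \forall z ((xRy \wedge x R^2 z) \to \exists w (y R^2 w \wedge z R^2 w)).
F1: satisfies the condition.
F2: satisfies the condition.
F3: satisfies the condition.
F4: satisfies the condition.
Valid on: F1, F2, F3, F4.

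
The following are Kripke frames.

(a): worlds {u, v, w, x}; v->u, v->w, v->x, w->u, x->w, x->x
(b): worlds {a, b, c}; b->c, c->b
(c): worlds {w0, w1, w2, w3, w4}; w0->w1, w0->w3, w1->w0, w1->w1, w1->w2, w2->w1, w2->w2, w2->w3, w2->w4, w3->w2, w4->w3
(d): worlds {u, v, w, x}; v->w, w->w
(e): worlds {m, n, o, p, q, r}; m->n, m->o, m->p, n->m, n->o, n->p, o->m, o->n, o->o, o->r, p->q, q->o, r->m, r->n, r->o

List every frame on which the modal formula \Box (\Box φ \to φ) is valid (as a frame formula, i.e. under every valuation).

(d)

This is the axiom for shift-reflexivity; its first-order frame correspondent is \forall x \forall y (Rxy \to Ryy).
(a): fails — Rxw but not Rww.
(b): fails — Rbc but not Rcc.
(c): fails — Rw1w0 but not Rw0w0.
(d): satisfies the condition.
(e): fails — Rom but not Rmm.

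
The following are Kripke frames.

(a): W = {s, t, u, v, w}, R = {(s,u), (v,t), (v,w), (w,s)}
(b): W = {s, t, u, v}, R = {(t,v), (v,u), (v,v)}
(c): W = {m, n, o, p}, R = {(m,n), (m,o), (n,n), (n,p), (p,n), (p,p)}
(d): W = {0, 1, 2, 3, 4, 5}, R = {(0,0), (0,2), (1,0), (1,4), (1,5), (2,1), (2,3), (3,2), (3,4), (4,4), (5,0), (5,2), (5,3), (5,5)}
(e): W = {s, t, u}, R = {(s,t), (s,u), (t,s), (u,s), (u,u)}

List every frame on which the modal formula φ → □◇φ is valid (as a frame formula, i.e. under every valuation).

(e)

Frame correspondent (Sahlqvist): ∀x ∀y (Rxy → Ryx) — i.e. symmetry.
(a): fails — Rsu but not Rus.
(b): fails — Rvu but not Ruv.
(c): fails — Rmo but not Rom.
(d): fails — R10 but not R01.
(e): satisfies the condition.
Valid on: (e).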